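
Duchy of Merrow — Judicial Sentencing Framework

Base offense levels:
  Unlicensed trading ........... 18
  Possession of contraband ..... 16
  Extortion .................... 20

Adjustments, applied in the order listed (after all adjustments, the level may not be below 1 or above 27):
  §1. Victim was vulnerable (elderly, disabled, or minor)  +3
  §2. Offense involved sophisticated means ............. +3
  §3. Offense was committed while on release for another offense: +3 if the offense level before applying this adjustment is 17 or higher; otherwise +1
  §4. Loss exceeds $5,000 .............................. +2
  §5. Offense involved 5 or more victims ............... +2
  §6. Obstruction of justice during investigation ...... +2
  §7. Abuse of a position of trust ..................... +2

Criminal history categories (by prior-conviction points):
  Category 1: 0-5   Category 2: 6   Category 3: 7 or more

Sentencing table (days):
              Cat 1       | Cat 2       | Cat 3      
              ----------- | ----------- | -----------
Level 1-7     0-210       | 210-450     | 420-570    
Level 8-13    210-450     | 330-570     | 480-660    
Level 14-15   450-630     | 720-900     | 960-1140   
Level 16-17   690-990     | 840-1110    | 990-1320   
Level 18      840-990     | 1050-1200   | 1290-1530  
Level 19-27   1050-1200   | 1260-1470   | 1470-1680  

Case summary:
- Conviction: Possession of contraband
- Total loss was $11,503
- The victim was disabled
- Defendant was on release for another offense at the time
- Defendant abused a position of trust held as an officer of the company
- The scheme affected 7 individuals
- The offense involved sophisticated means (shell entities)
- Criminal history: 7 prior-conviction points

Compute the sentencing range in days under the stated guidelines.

1470-1680 days

Base offense level for possession of contraband: 16.
§1 applies: 16 + 3 = 19.
§2 applies: 19 + 3 = 22.
§3 applies (level before this adjustment is 22 ≥ 17, so +3): 22 + 3 = 25.
§4 applies: 25 + 2 = 27.
§5 applies: 27 + 2 = 29.
§6 does not apply.
§7 applies: 29 + 2 = 31.
Level 31 exceeds the maximum of 27; capped at 27.
Final offense level: 27.
Criminal history: 7 prior points → Category 3 (7+).
Level 27 falls in the 19-27 band.
Grid: Level 19-27 × Category 3 = 1470-1680 days.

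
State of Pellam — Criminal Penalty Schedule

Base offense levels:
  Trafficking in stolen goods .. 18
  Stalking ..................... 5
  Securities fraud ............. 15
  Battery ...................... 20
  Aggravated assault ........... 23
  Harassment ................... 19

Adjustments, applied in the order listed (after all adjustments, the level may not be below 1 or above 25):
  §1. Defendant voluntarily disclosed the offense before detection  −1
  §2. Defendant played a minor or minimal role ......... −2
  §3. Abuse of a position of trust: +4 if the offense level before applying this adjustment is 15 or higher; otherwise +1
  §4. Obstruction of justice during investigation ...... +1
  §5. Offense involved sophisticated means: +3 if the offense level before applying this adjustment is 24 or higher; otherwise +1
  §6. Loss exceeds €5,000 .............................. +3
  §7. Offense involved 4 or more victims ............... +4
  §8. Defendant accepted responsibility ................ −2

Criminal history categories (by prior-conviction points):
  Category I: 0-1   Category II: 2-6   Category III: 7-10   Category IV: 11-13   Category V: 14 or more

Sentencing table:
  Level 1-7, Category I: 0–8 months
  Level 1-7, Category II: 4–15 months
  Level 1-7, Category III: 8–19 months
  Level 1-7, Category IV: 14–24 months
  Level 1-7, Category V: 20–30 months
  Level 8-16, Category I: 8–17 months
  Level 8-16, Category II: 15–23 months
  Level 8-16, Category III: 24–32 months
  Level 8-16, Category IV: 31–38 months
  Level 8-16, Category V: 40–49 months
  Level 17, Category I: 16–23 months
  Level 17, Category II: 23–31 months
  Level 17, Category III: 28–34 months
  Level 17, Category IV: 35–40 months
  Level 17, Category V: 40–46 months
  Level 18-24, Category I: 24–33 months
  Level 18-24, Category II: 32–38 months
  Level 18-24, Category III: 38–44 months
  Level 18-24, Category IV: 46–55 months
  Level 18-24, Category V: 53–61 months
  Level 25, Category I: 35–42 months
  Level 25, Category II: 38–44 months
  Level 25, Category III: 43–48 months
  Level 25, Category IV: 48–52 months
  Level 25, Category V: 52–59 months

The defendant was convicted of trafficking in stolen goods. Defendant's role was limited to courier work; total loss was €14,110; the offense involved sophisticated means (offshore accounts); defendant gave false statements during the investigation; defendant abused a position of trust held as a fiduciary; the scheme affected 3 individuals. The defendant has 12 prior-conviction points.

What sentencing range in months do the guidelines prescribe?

Base offense level for trafficking in stolen goods: 18.
§1 does not apply.
§2 applies: 18 − 2 = 16.
§3 applies (level before this adjustment is 16 ≥ 15, so +4): 16 + 4 = 20.
§4 applies: 20 + 1 = 21.
§5 applies (level before this adjustment is 21 < 24, so +1): 21 + 1 = 22.
§6 applies: 22 + 3 = 25.
Final offense level: 25.
Criminal history: 12 prior points → Category IV (11-13).
Level 25 falls in the 25 band.
Grid: Level 25 × Category IV = 48-52 months.

48-52 months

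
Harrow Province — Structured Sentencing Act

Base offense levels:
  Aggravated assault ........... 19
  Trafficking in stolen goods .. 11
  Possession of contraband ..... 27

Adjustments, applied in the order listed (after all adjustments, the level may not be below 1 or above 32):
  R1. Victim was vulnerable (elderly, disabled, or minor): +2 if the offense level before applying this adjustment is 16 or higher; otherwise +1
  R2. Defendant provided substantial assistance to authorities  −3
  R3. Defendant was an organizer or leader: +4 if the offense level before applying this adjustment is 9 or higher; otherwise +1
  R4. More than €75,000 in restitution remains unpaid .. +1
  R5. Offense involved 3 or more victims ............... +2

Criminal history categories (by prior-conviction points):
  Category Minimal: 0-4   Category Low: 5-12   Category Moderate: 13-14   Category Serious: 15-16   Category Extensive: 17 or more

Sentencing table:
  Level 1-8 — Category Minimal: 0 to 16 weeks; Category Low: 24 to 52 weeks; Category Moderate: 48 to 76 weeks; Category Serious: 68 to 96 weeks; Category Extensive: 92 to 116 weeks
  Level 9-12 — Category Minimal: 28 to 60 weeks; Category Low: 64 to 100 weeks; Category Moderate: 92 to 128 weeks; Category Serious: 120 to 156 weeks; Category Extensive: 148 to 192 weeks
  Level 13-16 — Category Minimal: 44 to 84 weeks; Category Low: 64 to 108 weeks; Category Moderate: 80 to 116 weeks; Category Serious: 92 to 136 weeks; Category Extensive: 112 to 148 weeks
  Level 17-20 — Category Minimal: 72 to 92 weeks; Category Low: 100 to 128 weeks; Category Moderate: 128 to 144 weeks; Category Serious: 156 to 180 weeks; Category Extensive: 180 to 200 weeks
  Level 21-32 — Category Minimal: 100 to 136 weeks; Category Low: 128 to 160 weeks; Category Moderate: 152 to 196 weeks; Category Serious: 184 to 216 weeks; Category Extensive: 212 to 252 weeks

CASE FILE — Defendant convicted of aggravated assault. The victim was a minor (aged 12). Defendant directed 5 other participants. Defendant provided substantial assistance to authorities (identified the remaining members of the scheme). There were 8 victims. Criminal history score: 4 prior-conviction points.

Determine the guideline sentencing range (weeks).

Base offense level for aggravated assault: 19.
R1 applies (level before this adjustment is 19 ≥ 16, so +2): 19 + 2 = 21.
R2 applies: 21 − 3 = 18.
R3 applies (level before this adjustment is 18 ≥ 9, so +4): 18 + 4 = 22.
R4 does not apply.
R5 applies: 22 + 2 = 24.
Final offense level: 24.
Criminal history: 4 prior points → Category Minimal (0-4).
Level 24 falls in the 21-32 band.
Grid: Level 21-32 × Category Minimal = 100-136 weeks.

100-136 weeks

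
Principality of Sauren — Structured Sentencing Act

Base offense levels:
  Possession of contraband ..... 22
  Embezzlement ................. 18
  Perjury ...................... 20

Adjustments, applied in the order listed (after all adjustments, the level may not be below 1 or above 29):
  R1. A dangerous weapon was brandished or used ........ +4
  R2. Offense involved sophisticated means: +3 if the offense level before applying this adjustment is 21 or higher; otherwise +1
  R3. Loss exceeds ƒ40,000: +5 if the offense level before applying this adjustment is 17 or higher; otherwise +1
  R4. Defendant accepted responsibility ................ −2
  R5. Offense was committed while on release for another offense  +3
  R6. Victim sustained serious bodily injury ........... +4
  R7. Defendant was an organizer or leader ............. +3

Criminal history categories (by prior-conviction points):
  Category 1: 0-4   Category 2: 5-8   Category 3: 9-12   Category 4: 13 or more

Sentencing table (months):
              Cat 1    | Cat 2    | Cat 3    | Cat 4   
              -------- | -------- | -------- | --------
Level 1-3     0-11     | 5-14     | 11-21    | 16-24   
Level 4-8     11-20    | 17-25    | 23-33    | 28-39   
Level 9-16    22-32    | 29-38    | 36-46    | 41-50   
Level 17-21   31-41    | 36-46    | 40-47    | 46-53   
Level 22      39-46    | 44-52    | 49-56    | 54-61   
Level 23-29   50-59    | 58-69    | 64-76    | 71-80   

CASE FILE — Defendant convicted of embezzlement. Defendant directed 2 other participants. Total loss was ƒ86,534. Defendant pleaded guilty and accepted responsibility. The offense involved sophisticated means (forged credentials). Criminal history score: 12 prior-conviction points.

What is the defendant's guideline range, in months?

64-76 months

Base offense level for embezzlement: 18.
R2 applies (level before this adjustment is 18 < 21, so +1): 18 + 1 = 19.
R3 applies (level before this adjustment is 19 ≥ 17, so +5): 19 + 5 = 24.
R4 applies: 24 − 2 = 22.
R6 does not apply.
R7 applies: 22 + 3 = 25.
Final offense level: 25.
Criminal history: 12 prior points → Category 3 (9-12).
Level 25 falls in the 23-29 band.
Grid: Level 23-29 × Category 3 = 64-76 months.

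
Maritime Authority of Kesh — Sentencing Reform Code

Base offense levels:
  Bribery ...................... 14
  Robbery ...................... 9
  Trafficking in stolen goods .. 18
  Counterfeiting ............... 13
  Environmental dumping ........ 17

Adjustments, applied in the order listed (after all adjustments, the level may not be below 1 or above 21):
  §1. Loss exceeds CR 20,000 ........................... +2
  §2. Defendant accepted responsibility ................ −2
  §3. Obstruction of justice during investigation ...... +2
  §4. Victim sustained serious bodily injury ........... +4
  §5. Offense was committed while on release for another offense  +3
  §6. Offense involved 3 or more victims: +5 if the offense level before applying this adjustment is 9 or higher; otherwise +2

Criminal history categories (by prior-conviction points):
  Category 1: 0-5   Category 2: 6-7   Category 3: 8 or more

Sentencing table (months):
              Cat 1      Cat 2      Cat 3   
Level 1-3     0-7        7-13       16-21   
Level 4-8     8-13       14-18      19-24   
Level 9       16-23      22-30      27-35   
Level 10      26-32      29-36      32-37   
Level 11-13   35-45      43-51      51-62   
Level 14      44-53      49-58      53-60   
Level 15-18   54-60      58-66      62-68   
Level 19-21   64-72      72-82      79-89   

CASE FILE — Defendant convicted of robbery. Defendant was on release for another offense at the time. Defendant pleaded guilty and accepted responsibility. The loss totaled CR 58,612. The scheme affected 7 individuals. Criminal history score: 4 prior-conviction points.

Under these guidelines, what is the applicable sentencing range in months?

Base offense level for robbery: 9.
§1 applies: 9 + 2 = 11.
§2 applies: 11 − 2 = 9.
§3 does not apply.
§5 applies: 9 + 3 = 12.
§6 applies (level before this adjustment is 12 ≥ 9, so +5): 12 + 5 = 17.
Final offense level: 17.
Criminal history: 4 prior points → Category 1 (0-5).
Level 17 falls in the 15-18 band.
Grid: Level 15-18 × Category 1 = 54-60 months.

54-60 months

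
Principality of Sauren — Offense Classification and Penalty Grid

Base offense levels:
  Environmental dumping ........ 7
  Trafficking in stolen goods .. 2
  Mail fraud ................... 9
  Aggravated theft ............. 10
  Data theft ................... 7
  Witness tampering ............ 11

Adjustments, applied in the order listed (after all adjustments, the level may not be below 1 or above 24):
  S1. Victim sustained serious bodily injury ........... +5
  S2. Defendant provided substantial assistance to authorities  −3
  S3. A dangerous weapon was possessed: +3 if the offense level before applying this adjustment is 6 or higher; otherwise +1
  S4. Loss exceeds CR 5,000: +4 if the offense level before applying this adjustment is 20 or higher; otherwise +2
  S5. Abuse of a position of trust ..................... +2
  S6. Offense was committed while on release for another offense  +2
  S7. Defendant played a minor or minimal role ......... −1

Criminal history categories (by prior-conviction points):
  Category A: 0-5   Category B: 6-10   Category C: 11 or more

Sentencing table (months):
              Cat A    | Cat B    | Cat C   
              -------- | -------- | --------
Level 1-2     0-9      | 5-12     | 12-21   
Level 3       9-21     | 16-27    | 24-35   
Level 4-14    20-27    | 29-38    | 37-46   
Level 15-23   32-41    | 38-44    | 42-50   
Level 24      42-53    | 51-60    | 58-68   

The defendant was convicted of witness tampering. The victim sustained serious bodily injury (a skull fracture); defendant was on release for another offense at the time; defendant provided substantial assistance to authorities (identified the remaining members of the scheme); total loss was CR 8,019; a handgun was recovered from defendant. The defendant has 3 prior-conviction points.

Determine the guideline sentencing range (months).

32-41 months

Base offense level for witness tampering: 11.
S1 applies: 11 + 5 = 16.
S2 applies: 16 − 3 = 13.
S3 applies (level before this adjustment is 13 ≥ 6, so +3): 13 + 3 = 16.
S4 applies (level before this adjustment is 16 < 20, so +2): 16 + 2 = 18.
S5 does not apply.
S6 applies: 18 + 2 = 20.
S7 does not apply.
Final offense level: 20.
Criminal history: 3 prior points → Category A (0-5).
Level 20 falls in the 15-23 band.
Grid: Level 15-23 × Category A = 32-41 months.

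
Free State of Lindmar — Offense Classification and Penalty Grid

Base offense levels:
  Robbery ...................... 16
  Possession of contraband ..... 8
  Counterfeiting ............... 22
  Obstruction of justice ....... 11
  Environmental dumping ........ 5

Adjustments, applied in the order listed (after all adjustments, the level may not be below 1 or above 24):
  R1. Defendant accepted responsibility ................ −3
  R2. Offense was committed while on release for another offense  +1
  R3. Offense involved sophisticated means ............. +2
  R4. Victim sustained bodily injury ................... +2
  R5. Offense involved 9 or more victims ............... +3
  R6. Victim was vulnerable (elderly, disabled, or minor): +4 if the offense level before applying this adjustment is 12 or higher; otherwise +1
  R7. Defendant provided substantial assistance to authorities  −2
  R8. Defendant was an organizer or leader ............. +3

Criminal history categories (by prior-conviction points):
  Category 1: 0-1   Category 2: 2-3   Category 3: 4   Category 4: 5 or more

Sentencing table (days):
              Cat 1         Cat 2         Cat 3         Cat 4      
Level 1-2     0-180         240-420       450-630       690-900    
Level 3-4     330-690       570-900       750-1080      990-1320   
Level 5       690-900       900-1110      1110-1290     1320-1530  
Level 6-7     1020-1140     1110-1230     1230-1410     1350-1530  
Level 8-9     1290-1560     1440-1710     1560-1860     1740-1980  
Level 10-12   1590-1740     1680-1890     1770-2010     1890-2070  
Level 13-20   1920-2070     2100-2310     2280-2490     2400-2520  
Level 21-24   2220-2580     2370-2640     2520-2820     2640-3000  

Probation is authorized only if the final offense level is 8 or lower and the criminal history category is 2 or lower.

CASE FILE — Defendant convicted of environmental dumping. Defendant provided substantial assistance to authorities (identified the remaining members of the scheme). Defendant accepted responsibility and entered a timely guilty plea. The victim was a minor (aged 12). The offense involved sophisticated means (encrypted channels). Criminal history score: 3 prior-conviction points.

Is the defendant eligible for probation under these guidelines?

Yes

Base offense level for environmental dumping: 5.
R1 applies: 5 − 3 = 2.
R2 does not apply.
R3 applies: 2 + 2 = 4.
R4 does not apply.
R5 does not apply.
R6 applies (level before this adjustment is 4 < 12, so +1): 4 + 1 = 5.
R7 applies: 5 − 2 = 3.
Final offense level: 3.
Criminal history: 3 prior points → Category 2 (2-3).
Level 3 falls in the 3-4 band.
Grid: Level 3-4 × Category 2 = 570-900 days.
Probation check: level 3 ≤ 8 and category 2 ≤ 2 → eligible.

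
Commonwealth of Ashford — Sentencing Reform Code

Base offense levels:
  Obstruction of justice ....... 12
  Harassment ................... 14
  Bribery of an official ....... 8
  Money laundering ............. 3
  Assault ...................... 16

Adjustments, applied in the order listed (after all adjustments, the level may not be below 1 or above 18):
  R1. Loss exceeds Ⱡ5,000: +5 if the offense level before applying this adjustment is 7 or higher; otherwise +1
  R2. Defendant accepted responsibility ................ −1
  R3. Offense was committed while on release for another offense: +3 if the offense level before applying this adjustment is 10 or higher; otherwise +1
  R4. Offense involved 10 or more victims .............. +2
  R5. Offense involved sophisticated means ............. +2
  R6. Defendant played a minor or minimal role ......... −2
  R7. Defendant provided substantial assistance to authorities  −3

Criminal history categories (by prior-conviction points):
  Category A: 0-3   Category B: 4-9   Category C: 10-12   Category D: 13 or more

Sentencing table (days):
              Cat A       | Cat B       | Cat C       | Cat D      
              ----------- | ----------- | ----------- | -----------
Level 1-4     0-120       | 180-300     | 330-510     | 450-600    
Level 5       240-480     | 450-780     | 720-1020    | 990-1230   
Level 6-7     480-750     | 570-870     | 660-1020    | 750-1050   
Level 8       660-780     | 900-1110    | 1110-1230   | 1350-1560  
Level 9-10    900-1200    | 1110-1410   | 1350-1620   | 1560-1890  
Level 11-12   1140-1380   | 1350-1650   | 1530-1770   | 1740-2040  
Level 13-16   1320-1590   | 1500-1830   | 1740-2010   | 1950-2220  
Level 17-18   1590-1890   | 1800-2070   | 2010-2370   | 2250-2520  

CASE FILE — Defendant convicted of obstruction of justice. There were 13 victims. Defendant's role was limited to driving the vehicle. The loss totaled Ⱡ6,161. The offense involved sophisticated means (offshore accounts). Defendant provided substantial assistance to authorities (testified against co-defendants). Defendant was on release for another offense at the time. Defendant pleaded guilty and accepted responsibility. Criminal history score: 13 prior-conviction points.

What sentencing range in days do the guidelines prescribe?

Base offense level for obstruction of justice: 12.
R1 applies (level before this adjustment is 12 ≥ 7, so +5): 12 + 5 = 17.
R2 applies: 17 − 1 = 16.
R3 applies (level before this adjustment is 16 ≥ 10, so +3): 16 + 3 = 19.
R4 applies: 19 + 2 = 21.
R5 applies: 21 + 2 = 23.
R6 applies: 23 − 2 = 21.
R7 applies: 21 − 3 = 18.
Final offense level: 18.
Criminal history: 13 prior points → Category D (13+).
Level 18 falls in the 17-18 band.
Grid: Level 17-18 × Category D = 2250-2520 days.

2250-2520 days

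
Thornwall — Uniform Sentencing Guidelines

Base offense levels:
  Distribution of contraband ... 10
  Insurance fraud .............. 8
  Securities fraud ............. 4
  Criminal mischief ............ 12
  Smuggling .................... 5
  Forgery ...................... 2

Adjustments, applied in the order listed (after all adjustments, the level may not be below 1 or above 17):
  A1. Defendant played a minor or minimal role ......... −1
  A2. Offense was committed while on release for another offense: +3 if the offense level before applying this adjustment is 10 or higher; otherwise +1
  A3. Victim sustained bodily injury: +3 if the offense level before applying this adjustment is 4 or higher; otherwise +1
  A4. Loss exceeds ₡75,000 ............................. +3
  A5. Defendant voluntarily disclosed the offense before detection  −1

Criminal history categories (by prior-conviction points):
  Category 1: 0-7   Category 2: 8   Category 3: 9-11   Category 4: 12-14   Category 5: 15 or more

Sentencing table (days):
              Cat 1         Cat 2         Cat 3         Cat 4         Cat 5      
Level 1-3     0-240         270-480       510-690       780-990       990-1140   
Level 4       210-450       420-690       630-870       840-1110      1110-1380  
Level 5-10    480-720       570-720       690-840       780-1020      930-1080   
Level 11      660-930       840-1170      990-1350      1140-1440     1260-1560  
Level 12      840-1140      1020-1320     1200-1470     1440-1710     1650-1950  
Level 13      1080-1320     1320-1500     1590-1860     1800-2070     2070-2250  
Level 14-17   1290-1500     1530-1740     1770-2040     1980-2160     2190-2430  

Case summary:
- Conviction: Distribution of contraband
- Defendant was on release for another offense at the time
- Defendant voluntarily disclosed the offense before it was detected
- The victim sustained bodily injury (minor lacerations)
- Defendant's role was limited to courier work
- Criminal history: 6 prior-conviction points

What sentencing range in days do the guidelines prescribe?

840-1140 days

Base offense level for distribution of contraband: 10.
A1 applies: 10 − 1 = 9.
A2 applies (level before this adjustment is 9 < 10, so +1): 9 + 1 = 10.
A3 applies (level before this adjustment is 10 ≥ 4, so +3): 10 + 3 = 13.
A5 applies: 13 − 1 = 12.
Final offense level: 12.
Criminal history: 6 prior points → Category 1 (0-7).
Level 12 falls in the 12 band.
Grid: Level 12 × Category 1 = 840-1140 days.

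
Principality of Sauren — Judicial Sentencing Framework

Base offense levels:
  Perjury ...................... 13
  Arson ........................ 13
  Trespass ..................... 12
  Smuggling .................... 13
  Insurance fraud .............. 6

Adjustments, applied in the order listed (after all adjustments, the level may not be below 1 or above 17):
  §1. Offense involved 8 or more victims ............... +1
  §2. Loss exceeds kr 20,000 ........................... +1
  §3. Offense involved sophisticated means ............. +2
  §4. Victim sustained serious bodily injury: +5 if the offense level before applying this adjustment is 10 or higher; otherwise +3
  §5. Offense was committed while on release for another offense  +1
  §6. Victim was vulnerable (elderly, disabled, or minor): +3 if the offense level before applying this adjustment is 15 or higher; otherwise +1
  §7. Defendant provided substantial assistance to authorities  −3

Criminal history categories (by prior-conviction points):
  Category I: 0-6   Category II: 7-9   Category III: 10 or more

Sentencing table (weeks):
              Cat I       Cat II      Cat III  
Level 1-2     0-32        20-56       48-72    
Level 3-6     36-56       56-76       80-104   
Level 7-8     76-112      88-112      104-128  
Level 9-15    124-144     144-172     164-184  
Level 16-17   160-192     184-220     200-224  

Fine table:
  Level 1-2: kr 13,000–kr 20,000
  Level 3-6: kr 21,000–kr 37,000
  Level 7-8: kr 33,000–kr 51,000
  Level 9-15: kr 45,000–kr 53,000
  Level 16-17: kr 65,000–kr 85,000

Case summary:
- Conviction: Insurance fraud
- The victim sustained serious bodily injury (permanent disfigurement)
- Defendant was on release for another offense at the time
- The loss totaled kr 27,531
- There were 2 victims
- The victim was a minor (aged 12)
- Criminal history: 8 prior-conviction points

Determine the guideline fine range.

kr 45,000–kr 53,000

Base offense level for insurance fraud: 6.
§2 applies: 6 + 1 = 7.
§4 applies (level before this adjustment is 7 < 10, so +3): 7 + 3 = 10.
§5 applies: 10 + 1 = 11.
§6 applies (level before this adjustment is 11 < 15, so +1): 11 + 1 = 12.
Final offense level: 12.
Level 12 falls in the 9-15 band.
Fine table: Level 9-15 → kr 45,000–kr 53,000.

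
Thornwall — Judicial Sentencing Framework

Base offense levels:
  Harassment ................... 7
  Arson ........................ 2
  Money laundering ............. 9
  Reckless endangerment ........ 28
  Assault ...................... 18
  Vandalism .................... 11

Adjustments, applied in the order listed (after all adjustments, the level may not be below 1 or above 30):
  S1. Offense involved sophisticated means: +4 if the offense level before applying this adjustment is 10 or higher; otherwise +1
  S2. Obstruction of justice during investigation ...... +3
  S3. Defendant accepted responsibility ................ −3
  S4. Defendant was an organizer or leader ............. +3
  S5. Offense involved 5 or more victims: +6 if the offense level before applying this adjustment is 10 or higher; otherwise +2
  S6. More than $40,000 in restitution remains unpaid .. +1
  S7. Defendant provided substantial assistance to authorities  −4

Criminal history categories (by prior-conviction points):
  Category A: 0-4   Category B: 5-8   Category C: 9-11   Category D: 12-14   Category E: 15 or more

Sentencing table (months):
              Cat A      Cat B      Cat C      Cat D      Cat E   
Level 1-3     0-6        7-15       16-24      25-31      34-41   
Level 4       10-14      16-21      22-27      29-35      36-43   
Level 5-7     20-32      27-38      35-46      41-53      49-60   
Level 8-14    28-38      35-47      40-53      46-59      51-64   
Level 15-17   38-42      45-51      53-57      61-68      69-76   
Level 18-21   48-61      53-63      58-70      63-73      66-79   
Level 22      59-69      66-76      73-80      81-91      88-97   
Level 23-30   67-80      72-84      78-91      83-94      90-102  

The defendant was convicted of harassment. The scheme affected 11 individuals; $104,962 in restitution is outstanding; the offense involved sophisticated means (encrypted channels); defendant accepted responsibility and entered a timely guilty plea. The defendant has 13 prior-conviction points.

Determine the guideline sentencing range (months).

Base offense level for harassment: 7.
S1 applies (level before this adjustment is 7 < 10, so +1): 7 + 1 = 8.
S2 does not apply.
S3 applies: 8 − 3 = 5.
S4 does not apply.
S5 applies (level before this adjustment is 5 < 10, so +2): 5 + 2 = 7.
S6 applies: 7 + 1 = 8.
S7 does not apply.
Final offense level: 8.
Criminal history: 13 prior points → Category D (12-14).
Level 8 falls in the 8-14 band.
Grid: Level 8-14 × Category D = 46-59 months.

46-59 months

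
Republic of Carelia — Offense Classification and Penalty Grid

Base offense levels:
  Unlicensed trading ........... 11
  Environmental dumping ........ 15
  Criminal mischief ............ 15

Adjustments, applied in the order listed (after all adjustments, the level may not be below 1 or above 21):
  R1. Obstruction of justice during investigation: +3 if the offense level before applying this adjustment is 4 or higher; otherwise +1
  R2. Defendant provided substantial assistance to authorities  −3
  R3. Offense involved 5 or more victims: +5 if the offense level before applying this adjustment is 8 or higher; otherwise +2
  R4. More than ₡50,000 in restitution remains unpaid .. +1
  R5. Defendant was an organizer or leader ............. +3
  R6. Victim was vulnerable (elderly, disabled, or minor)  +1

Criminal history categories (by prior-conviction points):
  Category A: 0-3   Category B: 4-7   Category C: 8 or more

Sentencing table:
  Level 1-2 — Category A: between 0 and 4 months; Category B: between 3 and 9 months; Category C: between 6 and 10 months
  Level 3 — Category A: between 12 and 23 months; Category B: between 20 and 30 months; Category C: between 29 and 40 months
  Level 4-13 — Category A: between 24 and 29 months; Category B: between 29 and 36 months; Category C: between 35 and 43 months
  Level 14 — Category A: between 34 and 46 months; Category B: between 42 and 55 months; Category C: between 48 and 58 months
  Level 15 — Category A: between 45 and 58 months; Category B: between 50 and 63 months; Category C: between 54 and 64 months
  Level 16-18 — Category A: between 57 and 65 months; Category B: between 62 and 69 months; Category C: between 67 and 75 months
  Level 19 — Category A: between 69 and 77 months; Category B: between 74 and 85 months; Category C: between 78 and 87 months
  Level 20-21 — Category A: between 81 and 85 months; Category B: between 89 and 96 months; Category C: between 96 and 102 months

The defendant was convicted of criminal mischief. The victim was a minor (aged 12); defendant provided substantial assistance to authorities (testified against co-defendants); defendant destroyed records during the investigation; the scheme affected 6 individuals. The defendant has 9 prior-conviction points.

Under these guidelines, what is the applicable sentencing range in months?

96-102 months

Base offense level for criminal mischief: 15.
R1 applies (level before this adjustment is 15 ≥ 4, so +3): 15 + 3 = 18.
R2 applies: 18 − 3 = 15.
R3 applies (level before this adjustment is 15 ≥ 8, so +5): 15 + 5 = 20.
R4 does not apply.
R6 applies: 20 + 1 = 21.
Final offense level: 21.
Criminal history: 9 prior points → Category C (8+).
Level 21 falls in the 20-21 band.
Grid: Level 20-21 × Category C = 96-102 months.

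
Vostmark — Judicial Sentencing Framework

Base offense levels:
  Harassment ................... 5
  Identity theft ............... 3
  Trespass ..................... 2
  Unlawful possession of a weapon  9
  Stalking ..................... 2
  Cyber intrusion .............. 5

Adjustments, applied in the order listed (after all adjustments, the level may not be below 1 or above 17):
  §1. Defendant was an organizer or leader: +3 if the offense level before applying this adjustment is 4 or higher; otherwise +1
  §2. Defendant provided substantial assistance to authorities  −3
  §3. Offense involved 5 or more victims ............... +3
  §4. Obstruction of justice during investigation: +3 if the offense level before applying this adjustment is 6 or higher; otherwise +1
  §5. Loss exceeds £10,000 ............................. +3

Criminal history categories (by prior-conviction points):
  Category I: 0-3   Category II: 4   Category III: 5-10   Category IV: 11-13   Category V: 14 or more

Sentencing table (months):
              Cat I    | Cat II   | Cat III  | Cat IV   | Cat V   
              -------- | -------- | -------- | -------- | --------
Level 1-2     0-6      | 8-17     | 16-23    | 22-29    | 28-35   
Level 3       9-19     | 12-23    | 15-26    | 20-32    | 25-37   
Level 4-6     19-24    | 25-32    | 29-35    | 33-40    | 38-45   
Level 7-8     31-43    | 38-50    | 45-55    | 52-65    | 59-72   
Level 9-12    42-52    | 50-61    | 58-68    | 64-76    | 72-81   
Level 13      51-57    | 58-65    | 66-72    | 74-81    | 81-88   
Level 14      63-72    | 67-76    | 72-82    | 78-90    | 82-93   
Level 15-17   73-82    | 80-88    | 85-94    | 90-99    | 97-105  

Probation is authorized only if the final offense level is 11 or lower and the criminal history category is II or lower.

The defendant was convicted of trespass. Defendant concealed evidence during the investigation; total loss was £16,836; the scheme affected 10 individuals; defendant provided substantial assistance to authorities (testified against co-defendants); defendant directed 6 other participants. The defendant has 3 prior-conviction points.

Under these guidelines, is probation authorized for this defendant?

Yes

Base offense level for trespass: 2.
§1 applies (level before this adjustment is 2 < 4, so +1): 2 + 1 = 3.
§2 applies: 3 − 3 = 0.
§3 applies: 0 + 3 = 3.
§4 applies (level before this adjustment is 3 < 6, so +1): 3 + 1 = 4.
§5 applies: 4 + 3 = 7.
Final offense level: 7.
Criminal history: 3 prior points → Category I (0-3).
Level 7 falls in the 7-8 band.
Grid: Level 7-8 × Category I = 31-43 months.
Probation check: level 7 ≤ 11 and category I ≤ II → eligible.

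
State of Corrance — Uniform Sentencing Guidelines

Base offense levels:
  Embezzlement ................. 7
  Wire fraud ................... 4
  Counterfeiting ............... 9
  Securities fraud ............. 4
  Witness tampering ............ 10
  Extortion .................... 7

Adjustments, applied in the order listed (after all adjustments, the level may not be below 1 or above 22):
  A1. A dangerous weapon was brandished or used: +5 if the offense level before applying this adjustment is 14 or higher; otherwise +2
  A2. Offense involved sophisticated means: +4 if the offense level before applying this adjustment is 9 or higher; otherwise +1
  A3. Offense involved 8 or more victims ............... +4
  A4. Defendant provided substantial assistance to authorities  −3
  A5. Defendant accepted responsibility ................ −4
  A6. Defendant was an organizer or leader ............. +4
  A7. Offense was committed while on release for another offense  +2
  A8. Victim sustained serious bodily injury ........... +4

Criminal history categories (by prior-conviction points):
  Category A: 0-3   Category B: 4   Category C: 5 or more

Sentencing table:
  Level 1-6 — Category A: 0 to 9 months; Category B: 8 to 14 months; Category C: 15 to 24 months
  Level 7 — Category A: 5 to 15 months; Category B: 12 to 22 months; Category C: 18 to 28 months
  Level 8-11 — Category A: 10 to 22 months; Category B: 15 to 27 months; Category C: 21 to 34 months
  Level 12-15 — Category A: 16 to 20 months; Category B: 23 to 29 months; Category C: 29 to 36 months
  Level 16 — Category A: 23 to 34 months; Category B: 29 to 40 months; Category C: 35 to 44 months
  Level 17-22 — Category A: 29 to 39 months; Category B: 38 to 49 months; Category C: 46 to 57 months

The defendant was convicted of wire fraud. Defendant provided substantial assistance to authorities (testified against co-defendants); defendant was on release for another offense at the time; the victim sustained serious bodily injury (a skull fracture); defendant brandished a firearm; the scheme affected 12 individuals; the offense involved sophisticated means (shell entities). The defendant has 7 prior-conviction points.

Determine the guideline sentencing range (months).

Base offense level for wire fraud: 4.
A1 applies (level before this adjustment is 4 < 14, so +2): 4 + 2 = 6.
A2 applies (level before this adjustment is 6 < 9, so +1): 6 + 1 = 7.
A3 applies: 7 + 4 = 11.
A4 applies: 11 − 3 = 8.
A5 does not apply.
A6 does not apply.
A7 applies: 8 + 2 = 10.
A8 applies: 10 + 4 = 14.
Final offense level: 14.
Criminal history: 7 prior points → Category C (5+).
Level 14 falls in the 12-15 band.
Grid: Level 12-15 × Category C = 29-36 months.

29-36 months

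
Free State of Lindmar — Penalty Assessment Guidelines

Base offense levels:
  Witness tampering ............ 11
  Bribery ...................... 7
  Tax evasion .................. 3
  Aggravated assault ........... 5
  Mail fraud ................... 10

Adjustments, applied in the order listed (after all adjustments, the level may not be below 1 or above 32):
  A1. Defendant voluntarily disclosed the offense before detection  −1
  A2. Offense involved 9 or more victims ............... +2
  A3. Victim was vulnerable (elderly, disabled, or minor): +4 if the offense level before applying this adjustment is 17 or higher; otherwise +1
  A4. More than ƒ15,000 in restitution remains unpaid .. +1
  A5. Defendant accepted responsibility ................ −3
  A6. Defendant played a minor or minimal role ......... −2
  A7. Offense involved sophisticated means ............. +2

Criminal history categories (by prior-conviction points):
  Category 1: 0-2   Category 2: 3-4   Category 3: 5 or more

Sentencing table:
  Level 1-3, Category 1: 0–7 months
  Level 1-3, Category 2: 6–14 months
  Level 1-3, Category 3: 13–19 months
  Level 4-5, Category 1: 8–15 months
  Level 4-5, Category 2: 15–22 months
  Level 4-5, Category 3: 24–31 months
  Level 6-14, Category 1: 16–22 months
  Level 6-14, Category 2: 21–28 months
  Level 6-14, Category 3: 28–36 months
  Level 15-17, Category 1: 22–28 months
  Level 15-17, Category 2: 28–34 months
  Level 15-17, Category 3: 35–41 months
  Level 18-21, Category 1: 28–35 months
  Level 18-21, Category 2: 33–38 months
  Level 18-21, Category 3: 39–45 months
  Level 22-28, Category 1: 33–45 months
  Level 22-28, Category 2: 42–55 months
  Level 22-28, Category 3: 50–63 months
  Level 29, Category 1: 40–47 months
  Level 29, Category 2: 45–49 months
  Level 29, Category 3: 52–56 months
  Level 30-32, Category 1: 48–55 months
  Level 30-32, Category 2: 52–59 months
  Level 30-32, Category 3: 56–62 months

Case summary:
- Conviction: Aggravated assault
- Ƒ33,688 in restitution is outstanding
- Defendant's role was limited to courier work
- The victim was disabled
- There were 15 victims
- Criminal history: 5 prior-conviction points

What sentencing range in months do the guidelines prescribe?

28-36 months

Base offense level for aggravated assault: 5.
A1 does not apply.
A2 applies: 5 + 2 = 7.
A3 applies (level before this adjustment is 7 < 17, so +1): 7 + 1 = 8.
A4 applies: 8 + 1 = 9.
A6 applies: 9 − 2 = 7.
A7 does not apply.
Final offense level: 7.
Criminal history: 5 prior points → Category 3 (5+).
Level 7 falls in the 6-14 band.
Grid: Level 6-14 × Category 3 = 28-36 months.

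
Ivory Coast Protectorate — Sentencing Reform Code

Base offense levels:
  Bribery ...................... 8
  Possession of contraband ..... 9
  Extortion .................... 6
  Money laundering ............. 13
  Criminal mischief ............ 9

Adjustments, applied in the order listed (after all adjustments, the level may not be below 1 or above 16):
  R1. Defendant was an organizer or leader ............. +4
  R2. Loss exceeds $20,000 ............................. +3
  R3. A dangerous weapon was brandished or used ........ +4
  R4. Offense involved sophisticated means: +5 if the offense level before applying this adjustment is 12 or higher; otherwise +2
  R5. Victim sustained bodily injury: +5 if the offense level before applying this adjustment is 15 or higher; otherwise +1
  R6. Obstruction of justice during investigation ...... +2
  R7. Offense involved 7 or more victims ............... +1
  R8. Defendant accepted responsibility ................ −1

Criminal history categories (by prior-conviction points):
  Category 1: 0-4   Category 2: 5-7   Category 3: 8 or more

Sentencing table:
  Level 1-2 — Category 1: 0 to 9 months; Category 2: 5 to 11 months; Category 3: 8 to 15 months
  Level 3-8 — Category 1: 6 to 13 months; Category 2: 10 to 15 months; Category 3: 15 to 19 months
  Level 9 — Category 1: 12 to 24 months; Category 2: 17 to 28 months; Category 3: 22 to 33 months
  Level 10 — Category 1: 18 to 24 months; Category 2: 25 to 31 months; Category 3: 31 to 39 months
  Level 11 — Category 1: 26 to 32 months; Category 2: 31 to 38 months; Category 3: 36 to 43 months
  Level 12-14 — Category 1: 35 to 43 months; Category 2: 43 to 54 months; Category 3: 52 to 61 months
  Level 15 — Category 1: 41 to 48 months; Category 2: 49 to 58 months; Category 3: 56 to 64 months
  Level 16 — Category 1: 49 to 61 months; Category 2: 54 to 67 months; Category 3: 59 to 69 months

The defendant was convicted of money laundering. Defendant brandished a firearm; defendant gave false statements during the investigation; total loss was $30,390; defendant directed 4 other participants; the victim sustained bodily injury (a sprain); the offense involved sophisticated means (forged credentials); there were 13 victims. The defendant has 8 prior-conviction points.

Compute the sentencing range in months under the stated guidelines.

Base offense level for money laundering: 13.
R1 applies: 13 + 4 = 17.
R2 applies: 17 + 3 = 20.
R3 applies: 20 + 4 = 24.
R4 applies (level before this adjustment is 24 ≥ 12, so +5): 24 + 5 = 29.
R5 applies (level before this adjustment is 29 ≥ 15, so +5): 29 + 5 = 34.
R6 applies: 34 + 2 = 36.
R7 applies: 36 + 1 = 37.
Level 37 exceeds the maximum of 16; capped at 16.
Final offense level: 16.
Criminal history: 8 prior points → Category 3 (8+).
Level 16 falls in the 16 band.
Grid: Level 16 × Category 3 = 59-69 months.

59-69 months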